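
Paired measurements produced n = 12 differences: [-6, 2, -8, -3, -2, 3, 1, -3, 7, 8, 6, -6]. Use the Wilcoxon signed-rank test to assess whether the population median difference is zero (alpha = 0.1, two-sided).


Step 1: Drop any zero differences (none here) and take |d_i|.
|d| = [6, 2, 8, 3, 2, 3, 1, 3, 7, 8, 6, 6]
Step 2: Midrank |d_i| (ties get averaged ranks).
ranks: |6|->8, |2|->2.5, |8|->11.5, |3|->5, |2|->2.5, |3|->5, |1|->1, |3|->5, |7|->10, |8|->11.5, |6|->8, |6|->8
Step 3: Attach original signs; sum ranks with positive sign and with negative sign.
W+ = 2.5 + 5 + 1 + 10 + 11.5 + 8 = 38
W- = 8 + 11.5 + 5 + 2.5 + 5 + 8 = 40
(Check: W+ + W- = 78 should equal n(n+1)/2 = 78.)
Step 4: Test statistic W = min(W+, W-) = 38.
Step 5: Ties in |d|, so use the tie-corrected normal approximation.
        E[W] = n(n+1)/4 = 12*13/4 = 39.
        Tie groups: |d|=2 (t=2), |d|=3 (t=3), |d|=6 (t=3), |d|=8 (t=2); sum(t^3 - t) = 60.
        Var[W] = n(n+1)(2n+1)/24 - sum(t^3-t)/48 = 3900/24 - 60/48 = 161.25.
        z = (W - E[W]) / sqrt(Var[W]) = (38 - 39) / 12.6984 = -0.0787.
        Two-sided p = 2*Phi(z) = 0.937232.
Step 6: alpha = 0.1. fail to reject H0.

W+ = 38, W- = 40, W = min = 38, p = 0.937232, fail to reject H0.


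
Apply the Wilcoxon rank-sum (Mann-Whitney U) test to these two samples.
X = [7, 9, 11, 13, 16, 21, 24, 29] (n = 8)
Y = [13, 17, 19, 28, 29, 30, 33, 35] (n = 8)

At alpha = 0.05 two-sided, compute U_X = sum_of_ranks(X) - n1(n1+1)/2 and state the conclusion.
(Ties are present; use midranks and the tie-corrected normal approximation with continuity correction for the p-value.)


Step 1: Combine and sort all 16 observations; assign midranks.
sorted (value, group): (7,X), (9,X), (11,X), (13,X), (13,Y), (16,X), (17,Y), (19,Y), (21,X), (24,X), (28,Y), (29,X), (29,Y), (30,Y), (33,Y), (35,Y)
ranks: 7->1, 9->2, 11->3, 13->4.5, 13->4.5, 16->6, 17->7, 19->8, 21->9, 24->10, 28->11, 29->12.5, 29->12.5, 30->14, 33->15, 35->16
Step 2: Rank sum for X: R1 = 1 + 2 + 3 + 4.5 + 6 + 9 + 10 + 12.5 = 48.
Step 3: U_X = R1 - n1(n1+1)/2 = 48 - 8*9/2 = 48 - 36 = 12.
       U_Y = n1*n2 - U_X = 64 - 12 = 52.
Step 4: Ties are present, so use the tie-corrected normal approximation (with continuity correction) for the p-value.
Step 5: p-value = 0.040274; compare to alpha = 0.05. reject H0.

U_X = 12, p = 0.040274, reject H0 at alpha = 0.05.


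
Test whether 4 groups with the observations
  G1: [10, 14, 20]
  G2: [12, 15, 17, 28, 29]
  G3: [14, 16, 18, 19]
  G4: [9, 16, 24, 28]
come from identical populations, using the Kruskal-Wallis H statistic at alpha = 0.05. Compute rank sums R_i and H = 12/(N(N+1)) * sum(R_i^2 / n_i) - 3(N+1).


Step 1: Combine all N = 16 observations and assign midranks.
sorted (value, group, rank): (9,G4,1), (10,G1,2), (12,G2,3), (14,G1,4.5), (14,G3,4.5), (15,G2,6), (16,G3,7.5), (16,G4,7.5), (17,G2,9), (18,G3,10), (19,G3,11), (20,G1,12), (24,G4,13), (28,G2,14.5), (28,G4,14.5), (29,G2,16)
Step 2: Sum ranks within each group.
R_1 = 18.5 (n_1 = 3)
R_2 = 48.5 (n_2 = 5)
R_3 = 33 (n_3 = 4)
R_4 = 36 (n_4 = 4)
Step 3: H = 12/(N(N+1)) * sum(R_i^2/n_i) - 3(N+1)
     = 12/(16*17) * (18.5^2/3 + 48.5^2/5 + 33^2/4 + 36^2/4) - 3*17
     = 0.044118 * 1180.78 - 51
     = 1.093382.
Step 4: Ties present; correction factor C = 1 - 18/(16^3 - 16) = 0.995588. Corrected H = 1.093382 / 0.995588 = 1.098227.
Step 5: Under H0, H ~ chi^2(3); p-value = 0.777502.
Step 6: alpha = 0.05. fail to reject H0.

H = 1.0982, df = 3, p = 0.777502, fail to reject H0.


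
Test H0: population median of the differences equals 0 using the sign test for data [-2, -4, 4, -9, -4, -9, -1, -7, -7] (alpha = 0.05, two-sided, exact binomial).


Step 1: Discard zero differences. Original n = 9; n_eff = number of nonzero differences = 9.
Nonzero differences (with sign): -2, -4, +4, -9, -4, -9, -1, -7, -7
Step 2: Count signs: positive = 1, negative = 8.
Step 3: Under H0: P(positive) = 0.5, so the number of positives S ~ Bin(9, 0.5).
Step 4: Two-sided exact p-value = sum of Bin(9,0.5) probabilities at or below the observed probability = 0.039062.
Step 5: alpha = 0.05. reject H0.

n_eff = 9, pos = 1, neg = 8, p = 0.039062, reject H0.


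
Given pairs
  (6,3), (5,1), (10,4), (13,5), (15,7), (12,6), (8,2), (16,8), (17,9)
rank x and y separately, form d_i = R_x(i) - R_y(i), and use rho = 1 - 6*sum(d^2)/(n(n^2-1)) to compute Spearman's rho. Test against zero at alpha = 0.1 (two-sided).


Step 1: Rank x and y separately (midranks; no ties here).
rank(x): 6->2, 5->1, 10->4, 13->6, 15->7, 12->5, 8->3, 16->8, 17->9
rank(y): 3->3, 1->1, 4->4, 5->5, 7->7, 6->6, 2->2, 8->8, 9->9
Step 2: d_i = R_x(i) - R_y(i); compute d_i^2.
  (2-3)^2=1, (1-1)^2=0, (4-4)^2=0, (6-5)^2=1, (7-7)^2=0, (5-6)^2=1, (3-2)^2=1, (8-8)^2=0, (9-9)^2=0
sum(d^2) = 4.
Step 3: rho = 1 - 6*4 / (9*(9^2 - 1)) = 1 - 24/720 = 0.966667.
Step 4: Under H0, t = rho * sqrt((n-2)/(1-rho^2)) = 9.9890 ~ t(7).
Step 5: Two-sided p-value from the t-distribution with 7 df = 0.000022.
Step 6: alpha = 0.1. reject H0.

rho = 0.9667, p = 0.000022, reject H0 at alpha = 0.1.


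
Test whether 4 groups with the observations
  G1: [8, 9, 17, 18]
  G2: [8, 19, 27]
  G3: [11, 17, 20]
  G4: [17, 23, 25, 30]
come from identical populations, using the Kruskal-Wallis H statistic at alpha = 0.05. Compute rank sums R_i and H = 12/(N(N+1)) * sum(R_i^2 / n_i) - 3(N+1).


Step 1: Combine all N = 14 observations and assign midranks.
sorted (value, group, rank): (8,G1,1.5), (8,G2,1.5), (9,G1,3), (11,G3,4), (17,G1,6), (17,G3,6), (17,G4,6), (18,G1,8), (19,G2,9), (20,G3,10), (23,G4,11), (25,G4,12), (27,G2,13), (30,G4,14)
Step 2: Sum ranks within each group.
R_1 = 18.5 (n_1 = 4)
R_2 = 23.5 (n_2 = 3)
R_3 = 20 (n_3 = 3)
R_4 = 43 (n_4 = 4)
Step 3: H = 12/(N(N+1)) * sum(R_i^2/n_i) - 3(N+1)
     = 12/(14*15) * (18.5^2/4 + 23.5^2/3 + 20^2/3 + 43^2/4) - 3*15
     = 0.057143 * 865.229 - 45
     = 4.441667.
Step 4: Ties present; correction factor C = 1 - 30/(14^3 - 14) = 0.989011. Corrected H = 4.441667 / 0.989011 = 4.491019.
Step 5: Under H0, H ~ chi^2(3); p-value = 0.213093.
Step 6: alpha = 0.05. fail to reject H0.

H = 4.4910, df = 3, p = 0.213093, fail to reject H0.


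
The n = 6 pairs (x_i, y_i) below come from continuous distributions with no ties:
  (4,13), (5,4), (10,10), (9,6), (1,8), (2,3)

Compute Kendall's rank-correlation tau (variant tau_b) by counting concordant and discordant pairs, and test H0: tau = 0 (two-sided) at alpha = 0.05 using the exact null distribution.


Step 1: Enumerate the 15 unordered pairs (i,j) with i<j and classify each by sign(x_j-x_i) * sign(y_j-y_i).
  (1,2):dx=+1,dy=-9->D; (1,3):dx=+6,dy=-3->D; (1,4):dx=+5,dy=-7->D; (1,5):dx=-3,dy=-5->C
  (1,6):dx=-2,dy=-10->C; (2,3):dx=+5,dy=+6->C; (2,4):dx=+4,dy=+2->C; (2,5):dx=-4,dy=+4->D
  (2,6):dx=-3,dy=-1->C; (3,4):dx=-1,dy=-4->C; (3,5):dx=-9,dy=-2->C; (3,6):dx=-8,dy=-7->C
  (4,5):dx=-8,dy=+2->D; (4,6):dx=-7,dy=-3->C; (5,6):dx=+1,dy=-5->D
Step 2: C = 9, D = 6, total pairs = 15.
Step 3: tau = (C - D)/(n(n-1)/2) = (9 - 6)/15 = 0.200000.
Step 4: Exact two-sided p-value (enumerate n! = 720 permutations of y under H0): p = 0.719444.
Step 5: alpha = 0.05. fail to reject H0.

tau_b = 0.2000 (C=9, D=6), p = 0.719444, fail to reject H0.


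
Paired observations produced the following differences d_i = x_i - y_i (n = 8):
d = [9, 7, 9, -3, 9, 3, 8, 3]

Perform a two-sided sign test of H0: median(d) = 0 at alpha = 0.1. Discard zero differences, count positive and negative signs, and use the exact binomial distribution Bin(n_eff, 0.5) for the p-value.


Step 1: Discard zero differences. Original n = 8; n_eff = number of nonzero differences = 8.
Nonzero differences (with sign): +9, +7, +9, -3, +9, +3, +8, +3
Step 2: Count signs: positive = 7, negative = 1.
Step 3: Under H0: P(positive) = 0.5, so the number of positives S ~ Bin(8, 0.5).
Step 4: Two-sided exact p-value = sum of Bin(8,0.5) probabilities at or below the observed probability = 0.070312.
Step 5: alpha = 0.1. reject H0.

n_eff = 8, pos = 7, neg = 1, p = 0.070312, reject H0.


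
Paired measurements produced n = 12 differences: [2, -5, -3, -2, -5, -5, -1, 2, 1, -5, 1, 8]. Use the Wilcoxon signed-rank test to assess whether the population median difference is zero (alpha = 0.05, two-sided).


Step 1: Drop any zero differences (none here) and take |d_i|.
|d| = [2, 5, 3, 2, 5, 5, 1, 2, 1, 5, 1, 8]
Step 2: Midrank |d_i| (ties get averaged ranks).
ranks: |2|->5, |5|->9.5, |3|->7, |2|->5, |5|->9.5, |5|->9.5, |1|->2, |2|->5, |1|->2, |5|->9.5, |1|->2, |8|->12
Step 3: Attach original signs; sum ranks with positive sign and with negative sign.
W+ = 5 + 5 + 2 + 2 + 12 = 26
W- = 9.5 + 7 + 5 + 9.5 + 9.5 + 2 + 9.5 = 52
(Check: W+ + W- = 78 should equal n(n+1)/2 = 78.)
Step 4: Test statistic W = min(W+, W-) = 26.
Step 5: Ties in |d|, so use the tie-corrected normal approximation.
        E[W] = n(n+1)/4 = 12*13/4 = 39.
        Tie groups: |d|=1 (t=3), |d|=2 (t=3), |d|=5 (t=4); sum(t^3 - t) = 108.
        Var[W] = n(n+1)(2n+1)/24 - sum(t^3-t)/48 = 3900/24 - 108/48 = 160.25.
        z = (W - E[W]) / sqrt(Var[W]) = (26 - 39) / 12.6590 = -1.0269.
        Two-sided p = 2*Phi(z) = 0.304450.
Step 6: alpha = 0.05. fail to reject H0.

W+ = 26, W- = 52, W = min = 26, p = 0.304450, fail to reject H0.


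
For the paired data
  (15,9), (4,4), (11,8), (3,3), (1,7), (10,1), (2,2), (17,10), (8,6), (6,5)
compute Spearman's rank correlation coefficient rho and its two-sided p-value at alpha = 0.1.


Step 1: Rank x and y separately (midranks; no ties here).
rank(x): 15->9, 4->4, 11->8, 3->3, 1->1, 10->7, 2->2, 17->10, 8->6, 6->5
rank(y): 9->9, 4->4, 8->8, 3->3, 7->7, 1->1, 2->2, 10->10, 6->6, 5->5
Step 2: d_i = R_x(i) - R_y(i); compute d_i^2.
  (9-9)^2=0, (4-4)^2=0, (8-8)^2=0, (3-3)^2=0, (1-7)^2=36, (7-1)^2=36, (2-2)^2=0, (10-10)^2=0, (6-6)^2=0, (5-5)^2=0
sum(d^2) = 72.
Step 3: rho = 1 - 6*72 / (10*(10^2 - 1)) = 1 - 432/990 = 0.563636.
Step 4: Under H0, t = rho * sqrt((n-2)/(1-rho^2)) = 1.9300 ~ t(8).
Step 5: Two-sided p-value from the t-distribution with 8 df = 0.089724.
Step 6: alpha = 0.1. reject H0.

rho = 0.5636, p = 0.089724, reject H0 at alpha = 0.1.


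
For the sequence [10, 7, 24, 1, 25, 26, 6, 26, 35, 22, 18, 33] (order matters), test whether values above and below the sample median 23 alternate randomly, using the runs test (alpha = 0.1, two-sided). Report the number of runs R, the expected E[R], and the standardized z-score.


Step 1: Compute median = 23; label A = above, B = below.
Labels in order: BBABAABAABBA  (n_A = 6, n_B = 6)
Step 2: Count runs R = 8.
Step 3: Under H0 (random ordering), E[R] = 2*n_A*n_B/(n_A+n_B) + 1 = 2*6*6/12 + 1 = 7.0000.
        Var[R] = 2*n_A*n_B*(2*n_A*n_B - n_A - n_B) / ((n_A+n_B)^2 * (n_A+n_B-1)) = 4320/1584 = 2.7273.
        SD[R] = 1.6514.
Step 4: Continuity-corrected z = (R - 0.5 - E[R]) / SD[R] = (8 - 0.5 - 7.0000) / 1.6514 = 0.3028.
Step 5: Two-sided p-value via normal approximation = 2*(1 - Phi(|z|)) = 0.762069.
Step 6: alpha = 0.1. fail to reject H0.

R = 8, z = 0.3028, p = 0.762069, fail to reject H0.


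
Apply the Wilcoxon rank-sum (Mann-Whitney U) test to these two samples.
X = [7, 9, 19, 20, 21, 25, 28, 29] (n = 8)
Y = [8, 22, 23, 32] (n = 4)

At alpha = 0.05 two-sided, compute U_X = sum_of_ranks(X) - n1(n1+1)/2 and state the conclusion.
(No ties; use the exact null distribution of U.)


Step 1: Combine and sort all 12 observations; assign midranks.
sorted (value, group): (7,X), (8,Y), (9,X), (19,X), (20,X), (21,X), (22,Y), (23,Y), (25,X), (28,X), (29,X), (32,Y)
ranks: 7->1, 8->2, 9->3, 19->4, 20->5, 21->6, 22->7, 23->8, 25->9, 28->10, 29->11, 32->12
Step 2: Rank sum for X: R1 = 1 + 3 + 4 + 5 + 6 + 9 + 10 + 11 = 49.
Step 3: U_X = R1 - n1(n1+1)/2 = 49 - 8*9/2 = 49 - 36 = 13.
       U_Y = n1*n2 - U_X = 32 - 13 = 19.
Step 4: No ties, so the exact null distribution of U (based on enumerating the C(12,8) = 495 equally likely rank assignments) gives the two-sided p-value.
Step 5: p-value = 0.682828; compare to alpha = 0.05. fail to reject H0.

U_X = 13, p = 0.682828, fail to reject H0 at alpha = 0.05.


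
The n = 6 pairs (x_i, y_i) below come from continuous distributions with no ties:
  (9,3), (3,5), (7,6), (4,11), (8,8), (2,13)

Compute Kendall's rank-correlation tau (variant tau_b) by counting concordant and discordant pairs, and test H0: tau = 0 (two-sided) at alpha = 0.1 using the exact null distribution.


Step 1: Enumerate the 15 unordered pairs (i,j) with i<j and classify each by sign(x_j-x_i) * sign(y_j-y_i).
  (1,2):dx=-6,dy=+2->D; (1,3):dx=-2,dy=+3->D; (1,4):dx=-5,dy=+8->D; (1,5):dx=-1,dy=+5->D
  (1,6):dx=-7,dy=+10->D; (2,3):dx=+4,dy=+1->C; (2,4):dx=+1,dy=+6->C; (2,5):dx=+5,dy=+3->C
  (2,6):dx=-1,dy=+8->D; (3,4):dx=-3,dy=+5->D; (3,5):dx=+1,dy=+2->C; (3,6):dx=-5,dy=+7->D
  (4,5):dx=+4,dy=-3->D; (4,6):dx=-2,dy=+2->D; (5,6):dx=-6,dy=+5->D
Step 2: C = 4, D = 11, total pairs = 15.
Step 3: tau = (C - D)/(n(n-1)/2) = (4 - 11)/15 = -0.466667.
Step 4: Exact two-sided p-value (enumerate n! = 720 permutations of y under H0): p = 0.272222.
Step 5: alpha = 0.1. fail to reject H0.

tau_b = -0.4667 (C=4, D=11), p = 0.272222, fail to reject H0.


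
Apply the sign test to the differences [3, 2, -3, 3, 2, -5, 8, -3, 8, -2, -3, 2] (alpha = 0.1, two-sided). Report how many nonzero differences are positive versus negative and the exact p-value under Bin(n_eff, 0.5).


Step 1: Discard zero differences. Original n = 12; n_eff = number of nonzero differences = 12.
Nonzero differences (with sign): +3, +2, -3, +3, +2, -5, +8, -3, +8, -2, -3, +2
Step 2: Count signs: positive = 7, negative = 5.
Step 3: Under H0: P(positive) = 0.5, so the number of positives S ~ Bin(12, 0.5).
Step 4: Two-sided exact p-value = sum of Bin(12,0.5) probabilities at or below the observed probability = 0.774414.
Step 5: alpha = 0.1. fail to reject H0.

n_eff = 12, pos = 7, neg = 5, p = 0.774414, fail to reject H0.


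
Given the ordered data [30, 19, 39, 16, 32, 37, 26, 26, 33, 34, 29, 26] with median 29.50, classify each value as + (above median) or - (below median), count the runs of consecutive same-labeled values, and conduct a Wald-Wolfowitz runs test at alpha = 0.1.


Step 1: Compute median = 29.50; label A = above, B = below.
Labels in order: ABABAABBAABB  (n_A = 6, n_B = 6)
Step 2: Count runs R = 8.
Step 3: Under H0 (random ordering), E[R] = 2*n_A*n_B/(n_A+n_B) + 1 = 2*6*6/12 + 1 = 7.0000.
        Var[R] = 2*n_A*n_B*(2*n_A*n_B - n_A - n_B) / ((n_A+n_B)^2 * (n_A+n_B-1)) = 4320/1584 = 2.7273.
        SD[R] = 1.6514.
Step 4: Continuity-corrected z = (R - 0.5 - E[R]) / SD[R] = (8 - 0.5 - 7.0000) / 1.6514 = 0.3028.
Step 5: Two-sided p-value via normal approximation = 2*(1 - Phi(|z|)) = 0.762069.
Step 6: alpha = 0.1. fail to reject H0.

R = 8, z = 0.3028, p = 0.762069, fail to reject H0.


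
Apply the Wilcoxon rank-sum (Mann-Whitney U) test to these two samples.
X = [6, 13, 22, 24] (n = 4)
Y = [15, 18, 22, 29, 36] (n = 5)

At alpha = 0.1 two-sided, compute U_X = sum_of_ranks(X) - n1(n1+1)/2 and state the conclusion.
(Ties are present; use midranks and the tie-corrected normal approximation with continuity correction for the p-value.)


Step 1: Combine and sort all 9 observations; assign midranks.
sorted (value, group): (6,X), (13,X), (15,Y), (18,Y), (22,X), (22,Y), (24,X), (29,Y), (36,Y)
ranks: 6->1, 13->2, 15->3, 18->4, 22->5.5, 22->5.5, 24->7, 29->8, 36->9
Step 2: Rank sum for X: R1 = 1 + 2 + 5.5 + 7 = 15.5.
Step 3: U_X = R1 - n1(n1+1)/2 = 15.5 - 4*5/2 = 15.5 - 10 = 5.5.
       U_Y = n1*n2 - U_X = 20 - 5.5 = 14.5.
Step 4: Ties are present, so use the tie-corrected normal approximation (with continuity correction) for the p-value.
Step 5: p-value = 0.325163; compare to alpha = 0.1. fail to reject H0.

U_X = 5.5, p = 0.325163, fail to reject H0 at alpha = 0.1.


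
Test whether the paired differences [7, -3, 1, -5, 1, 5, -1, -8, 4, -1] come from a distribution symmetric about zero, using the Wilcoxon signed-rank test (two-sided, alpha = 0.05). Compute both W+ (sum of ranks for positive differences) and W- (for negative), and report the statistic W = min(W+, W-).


Step 1: Drop any zero differences (none here) and take |d_i|.
|d| = [7, 3, 1, 5, 1, 5, 1, 8, 4, 1]
Step 2: Midrank |d_i| (ties get averaged ranks).
ranks: |7|->9, |3|->5, |1|->2.5, |5|->7.5, |1|->2.5, |5|->7.5, |1|->2.5, |8|->10, |4|->6, |1|->2.5
Step 3: Attach original signs; sum ranks with positive sign and with negative sign.
W+ = 9 + 2.5 + 2.5 + 7.5 + 6 = 27.5
W- = 5 + 7.5 + 2.5 + 10 + 2.5 = 27.5
(Check: W+ + W- = 55 should equal n(n+1)/2 = 55.)
Step 4: Test statistic W = min(W+, W-) = 27.5.
Step 5: Ties in |d|, so use the tie-corrected normal approximation.
        E[W] = n(n+1)/4 = 10*11/4 = 27.5.
        Tie groups: |d|=1 (t=4), |d|=5 (t=2); sum(t^3 - t) = 66.
        Var[W] = n(n+1)(2n+1)/24 - sum(t^3-t)/48 = 2310/24 - 66/48 = 94.875.
        z = (W - E[W]) / sqrt(Var[W]) = (27.5 - 27.5) / 9.7404 = 0.0000.
        Two-sided p = 2*Phi(z) = 1.000000.
Step 6: alpha = 0.05. fail to reject H0.

W+ = 27.5, W- = 27.5, W = min = 27.5, p = 1.000000, fail to reject H0.


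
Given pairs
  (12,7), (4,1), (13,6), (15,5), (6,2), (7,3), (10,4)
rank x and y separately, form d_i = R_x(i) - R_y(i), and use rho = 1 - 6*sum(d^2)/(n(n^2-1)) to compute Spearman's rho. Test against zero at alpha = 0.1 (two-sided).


Step 1: Rank x and y separately (midranks; no ties here).
rank(x): 12->5, 4->1, 13->6, 15->7, 6->2, 7->3, 10->4
rank(y): 7->7, 1->1, 6->6, 5->5, 2->2, 3->3, 4->4
Step 2: d_i = R_x(i) - R_y(i); compute d_i^2.
  (5-7)^2=4, (1-1)^2=0, (6-6)^2=0, (7-5)^2=4, (2-2)^2=0, (3-3)^2=0, (4-4)^2=0
sum(d^2) = 8.
Step 3: rho = 1 - 6*8 / (7*(7^2 - 1)) = 1 - 48/336 = 0.857143.
Step 4: Under H0, t = rho * sqrt((n-2)/(1-rho^2)) = 3.7210 ~ t(5).
Step 5: Two-sided p-value from the t-distribution with 5 df = 0.013697.
Step 6: alpha = 0.1. reject H0.

rho = 0.8571, p = 0.013697, reject H0 at alpha = 0.1.


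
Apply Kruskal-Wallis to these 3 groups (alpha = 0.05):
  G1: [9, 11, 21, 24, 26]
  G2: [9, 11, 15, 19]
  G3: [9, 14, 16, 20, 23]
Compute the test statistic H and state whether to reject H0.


Step 1: Combine all N = 14 observations and assign midranks.
sorted (value, group, rank): (9,G1,2), (9,G2,2), (9,G3,2), (11,G1,4.5), (11,G2,4.5), (14,G3,6), (15,G2,7), (16,G3,8), (19,G2,9), (20,G3,10), (21,G1,11), (23,G3,12), (24,G1,13), (26,G1,14)
Step 2: Sum ranks within each group.
R_1 = 44.5 (n_1 = 5)
R_2 = 22.5 (n_2 = 4)
R_3 = 38 (n_3 = 5)
Step 3: H = 12/(N(N+1)) * sum(R_i^2/n_i) - 3(N+1)
     = 12/(14*15) * (44.5^2/5 + 22.5^2/4 + 38^2/5) - 3*15
     = 0.057143 * 811.413 - 45
     = 1.366429.
Step 4: Ties present; correction factor C = 1 - 30/(14^3 - 14) = 0.989011. Corrected H = 1.366429 / 0.989011 = 1.381611.
Step 5: Under H0, H ~ chi^2(2); p-value = 0.501172.
Step 6: alpha = 0.05. fail to reject H0.

H = 1.3816, df = 2, p = 0.501172, fail to reject H0.


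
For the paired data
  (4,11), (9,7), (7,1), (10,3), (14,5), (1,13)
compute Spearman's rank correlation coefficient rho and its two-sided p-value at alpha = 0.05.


Step 1: Rank x and y separately (midranks; no ties here).
rank(x): 4->2, 9->4, 7->3, 10->5, 14->6, 1->1
rank(y): 11->5, 7->4, 1->1, 3->2, 5->3, 13->6
Step 2: d_i = R_x(i) - R_y(i); compute d_i^2.
  (2-5)^2=9, (4-4)^2=0, (3-1)^2=4, (5-2)^2=9, (6-3)^2=9, (1-6)^2=25
sum(d^2) = 56.
Step 3: rho = 1 - 6*56 / (6*(6^2 - 1)) = 1 - 336/210 = -0.600000.
Step 4: Under H0, t = rho * sqrt((n-2)/(1-rho^2)) = -1.5000 ~ t(4).
Step 5: Two-sided p-value from the t-distribution with 4 df = 0.208000.
Step 6: alpha = 0.05. fail to reject H0.

rho = -0.6000, p = 0.208000, fail to reject H0 at alpha = 0.05.


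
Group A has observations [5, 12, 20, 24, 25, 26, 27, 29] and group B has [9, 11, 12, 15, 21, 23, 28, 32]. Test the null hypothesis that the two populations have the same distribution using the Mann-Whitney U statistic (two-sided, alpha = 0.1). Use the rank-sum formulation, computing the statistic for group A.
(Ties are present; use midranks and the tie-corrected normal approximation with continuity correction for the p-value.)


Step 1: Combine and sort all 16 observations; assign midranks.
sorted (value, group): (5,X), (9,Y), (11,Y), (12,X), (12,Y), (15,Y), (20,X), (21,Y), (23,Y), (24,X), (25,X), (26,X), (27,X), (28,Y), (29,X), (32,Y)
ranks: 5->1, 9->2, 11->3, 12->4.5, 12->4.5, 15->6, 20->7, 21->8, 23->9, 24->10, 25->11, 26->12, 27->13, 28->14, 29->15, 32->16
Step 2: Rank sum for X: R1 = 1 + 4.5 + 7 + 10 + 11 + 12 + 13 + 15 = 73.5.
Step 3: U_X = R1 - n1(n1+1)/2 = 73.5 - 8*9/2 = 73.5 - 36 = 37.5.
       U_Y = n1*n2 - U_X = 64 - 37.5 = 26.5.
Step 4: Ties are present, so use the tie-corrected normal approximation (with continuity correction) for the p-value.
Step 5: p-value = 0.599242; compare to alpha = 0.1. fail to reject H0.

U_X = 37.5, p = 0.599242, fail to reject H0 at alpha = 0.1.


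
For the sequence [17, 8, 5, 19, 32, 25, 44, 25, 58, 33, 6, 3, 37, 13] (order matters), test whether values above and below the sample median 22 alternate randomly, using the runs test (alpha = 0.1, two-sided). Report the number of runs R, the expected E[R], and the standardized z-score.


Step 1: Compute median = 22; label A = above, B = below.
Labels in order: BBBBAAAAAABBAB  (n_A = 7, n_B = 7)
Step 2: Count runs R = 5.
Step 3: Under H0 (random ordering), E[R] = 2*n_A*n_B/(n_A+n_B) + 1 = 2*7*7/14 + 1 = 8.0000.
        Var[R] = 2*n_A*n_B*(2*n_A*n_B - n_A - n_B) / ((n_A+n_B)^2 * (n_A+n_B-1)) = 8232/2548 = 3.2308.
        SD[R] = 1.7974.
Step 4: Continuity-corrected z = (R + 0.5 - E[R]) / SD[R] = (5 + 0.5 - 8.0000) / 1.7974 = -1.3909.
Step 5: Two-sided p-value via normal approximation = 2*(1 - Phi(|z|)) = 0.164264.
Step 6: alpha = 0.1. fail to reject H0.

R = 5, z = -1.3909, p = 0.164264, fail to reject H0.


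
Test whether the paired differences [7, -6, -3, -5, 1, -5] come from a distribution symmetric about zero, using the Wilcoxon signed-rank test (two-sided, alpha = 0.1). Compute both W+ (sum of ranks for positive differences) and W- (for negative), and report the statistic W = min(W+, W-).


Step 1: Drop any zero differences (none here) and take |d_i|.
|d| = [7, 6, 3, 5, 1, 5]
Step 2: Midrank |d_i| (ties get averaged ranks).
ranks: |7|->6, |6|->5, |3|->2, |5|->3.5, |1|->1, |5|->3.5
Step 3: Attach original signs; sum ranks with positive sign and with negative sign.
W+ = 6 + 1 = 7
W- = 5 + 2 + 3.5 + 3.5 = 14
(Check: W+ + W- = 21 should equal n(n+1)/2 = 21.)
Step 4: Test statistic W = min(W+, W-) = 7.
Step 5: Ties in |d|, so use the tie-corrected normal approximation.
        E[W] = n(n+1)/4 = 6*7/4 = 10.5.
        Tie groups: |d|=5 (t=2); sum(t^3 - t) = 6.
        Var[W] = n(n+1)(2n+1)/24 - sum(t^3-t)/48 = 546/24 - 6/48 = 22.625.
        z = (W - E[W]) / sqrt(Var[W]) = (7 - 10.5) / 4.7566 = -0.7358.
        Two-sided p = 2*Phi(z) = 0.461838.
Step 6: alpha = 0.1. fail to reject H0.

W+ = 7, W- = 14, W = min = 7, p = 0.461838, fail to reject H0.


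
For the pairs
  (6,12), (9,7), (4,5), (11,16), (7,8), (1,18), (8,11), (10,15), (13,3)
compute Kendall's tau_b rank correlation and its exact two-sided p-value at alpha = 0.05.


Step 1: Enumerate the 36 unordered pairs (i,j) with i<j and classify each by sign(x_j-x_i) * sign(y_j-y_i).
  (1,2):dx=+3,dy=-5->D; (1,3):dx=-2,dy=-7->C; (1,4):dx=+5,dy=+4->C; (1,5):dx=+1,dy=-4->D
  (1,6):dx=-5,dy=+6->D; (1,7):dx=+2,dy=-1->D; (1,8):dx=+4,dy=+3->C; (1,9):dx=+7,dy=-9->D
  (2,3):dx=-5,dy=-2->C; (2,4):dx=+2,dy=+9->C; (2,5):dx=-2,dy=+1->D; (2,6):dx=-8,dy=+11->D
  (2,7):dx=-1,dy=+4->D; (2,8):dx=+1,dy=+8->C; (2,9):dx=+4,dy=-4->D; (3,4):dx=+7,dy=+11->C
  (3,5):dx=+3,dy=+3->C; (3,6):dx=-3,dy=+13->D; (3,7):dx=+4,dy=+6->C; (3,8):dx=+6,dy=+10->C
  (3,9):dx=+9,dy=-2->D; (4,5):dx=-4,dy=-8->C; (4,6):dx=-10,dy=+2->D; (4,7):dx=-3,dy=-5->C
  (4,8):dx=-1,dy=-1->C; (4,9):dx=+2,dy=-13->D; (5,6):dx=-6,dy=+10->D; (5,7):dx=+1,dy=+3->C
  (5,8):dx=+3,dy=+7->C; (5,9):dx=+6,dy=-5->D; (6,7):dx=+7,dy=-7->D; (6,8):dx=+9,dy=-3->D
  (6,9):dx=+12,dy=-15->D; (7,8):dx=+2,dy=+4->C; (7,9):dx=+5,dy=-8->D; (8,9):dx=+3,dy=-12->D
Step 2: C = 16, D = 20, total pairs = 36.
Step 3: tau = (C - D)/(n(n-1)/2) = (16 - 20)/36 = -0.111111.
Step 4: Exact two-sided p-value (enumerate n! = 362880 permutations of y under H0): p = 0.761414.
Step 5: alpha = 0.05. fail to reject H0.

tau_b = -0.1111 (C=16, D=20), p = 0.761414, fail to reject H0.


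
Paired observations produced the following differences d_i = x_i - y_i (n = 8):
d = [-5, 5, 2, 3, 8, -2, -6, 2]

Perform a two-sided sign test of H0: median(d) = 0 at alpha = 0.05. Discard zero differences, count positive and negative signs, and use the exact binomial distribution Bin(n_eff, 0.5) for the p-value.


Step 1: Discard zero differences. Original n = 8; n_eff = number of nonzero differences = 8.
Nonzero differences (with sign): -5, +5, +2, +3, +8, -2, -6, +2
Step 2: Count signs: positive = 5, negative = 3.
Step 3: Under H0: P(positive) = 0.5, so the number of positives S ~ Bin(8, 0.5).
Step 4: Two-sided exact p-value = sum of Bin(8,0.5) probabilities at or below the observed probability = 0.726562.
Step 5: alpha = 0.05. fail to reject H0.

n_eff = 8, pos = 5, neg = 3, p = 0.726562, fail to reject H0.


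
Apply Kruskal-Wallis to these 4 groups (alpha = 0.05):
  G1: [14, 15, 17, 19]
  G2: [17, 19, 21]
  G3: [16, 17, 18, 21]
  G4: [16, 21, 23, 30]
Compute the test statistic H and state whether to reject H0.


Step 1: Combine all N = 15 observations and assign midranks.
sorted (value, group, rank): (14,G1,1), (15,G1,2), (16,G3,3.5), (16,G4,3.5), (17,G1,6), (17,G2,6), (17,G3,6), (18,G3,8), (19,G1,9.5), (19,G2,9.5), (21,G2,12), (21,G3,12), (21,G4,12), (23,G4,14), (30,G4,15)
Step 2: Sum ranks within each group.
R_1 = 18.5 (n_1 = 4)
R_2 = 27.5 (n_2 = 3)
R_3 = 29.5 (n_3 = 4)
R_4 = 44.5 (n_4 = 4)
Step 3: H = 12/(N(N+1)) * sum(R_i^2/n_i) - 3(N+1)
     = 12/(15*16) * (18.5^2/4 + 27.5^2/3 + 29.5^2/4 + 44.5^2/4) - 3*16
     = 0.050000 * 1050.27 - 48
     = 4.513542.
Step 4: Ties present; correction factor C = 1 - 60/(15^3 - 15) = 0.982143. Corrected H = 4.513542 / 0.982143 = 4.595606.
Step 5: Under H0, H ~ chi^2(3); p-value = 0.203919.
Step 6: alpha = 0.05. fail to reject H0.

H = 4.5956, df = 3, p = 0.203919, fail to reject H0.


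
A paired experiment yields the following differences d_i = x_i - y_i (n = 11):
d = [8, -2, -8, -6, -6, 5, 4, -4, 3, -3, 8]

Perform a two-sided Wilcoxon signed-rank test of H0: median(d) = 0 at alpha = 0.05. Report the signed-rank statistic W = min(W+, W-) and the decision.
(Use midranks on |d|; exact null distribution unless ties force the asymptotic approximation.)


Step 1: Drop any zero differences (none here) and take |d_i|.
|d| = [8, 2, 8, 6, 6, 5, 4, 4, 3, 3, 8]
Step 2: Midrank |d_i| (ties get averaged ranks).
ranks: |8|->10, |2|->1, |8|->10, |6|->7.5, |6|->7.5, |5|->6, |4|->4.5, |4|->4.5, |3|->2.5, |3|->2.5, |8|->10
Step 3: Attach original signs; sum ranks with positive sign and with negative sign.
W+ = 10 + 6 + 4.5 + 2.5 + 10 = 33
W- = 1 + 10 + 7.5 + 7.5 + 4.5 + 2.5 = 33
(Check: W+ + W- = 66 should equal n(n+1)/2 = 66.)
Step 4: Test statistic W = min(W+, W-) = 33.
Step 5: Ties in |d|, so use the tie-corrected normal approximation.
        E[W] = n(n+1)/4 = 11*12/4 = 33.
        Tie groups: |d|=3 (t=2), |d|=4 (t=2), |d|=6 (t=2), |d|=8 (t=3); sum(t^3 - t) = 42.
        Var[W] = n(n+1)(2n+1)/24 - sum(t^3-t)/48 = 3036/24 - 42/48 = 125.625.
        z = (W - E[W]) / sqrt(Var[W]) = (33 - 33) / 11.2083 = 0.0000.
        Two-sided p = 2*Phi(z) = 1.000000.
Step 6: alpha = 0.05. fail to reject H0.

W+ = 33, W- = 33, W = min = 33, p = 1.000000, fail to reject H0.


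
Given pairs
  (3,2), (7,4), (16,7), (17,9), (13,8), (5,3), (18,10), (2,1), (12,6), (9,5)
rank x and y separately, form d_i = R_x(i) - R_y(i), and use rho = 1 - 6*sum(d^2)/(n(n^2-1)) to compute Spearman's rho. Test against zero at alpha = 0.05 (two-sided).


Step 1: Rank x and y separately (midranks; no ties here).
rank(x): 3->2, 7->4, 16->8, 17->9, 13->7, 5->3, 18->10, 2->1, 12->6, 9->5
rank(y): 2->2, 4->4, 7->7, 9->9, 8->8, 3->3, 10->10, 1->1, 6->6, 5->5
Step 2: d_i = R_x(i) - R_y(i); compute d_i^2.
  (2-2)^2=0, (4-4)^2=0, (8-7)^2=1, (9-9)^2=0, (7-8)^2=1, (3-3)^2=0, (10-10)^2=0, (1-1)^2=0, (6-6)^2=0, (5-5)^2=0
sum(d^2) = 2.
Step 3: rho = 1 - 6*2 / (10*(10^2 - 1)) = 1 - 12/990 = 0.987879.
Step 4: Under H0, t = rho * sqrt((n-2)/(1-rho^2)) = 18.0003 ~ t(8).
Step 5: Two-sided p-value from the t-distribution with 8 df = 0.000000.
Step 6: alpha = 0.05. reject H0.

rho = 0.9879, p = 0.000000, reject H0 at alpha = 0.05.


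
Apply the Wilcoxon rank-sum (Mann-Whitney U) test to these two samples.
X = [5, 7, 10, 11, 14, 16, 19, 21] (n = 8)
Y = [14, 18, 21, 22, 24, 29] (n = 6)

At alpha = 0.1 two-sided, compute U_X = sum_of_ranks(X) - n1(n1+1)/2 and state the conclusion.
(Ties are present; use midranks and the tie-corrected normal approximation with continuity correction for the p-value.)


Step 1: Combine and sort all 14 observations; assign midranks.
sorted (value, group): (5,X), (7,X), (10,X), (11,X), (14,X), (14,Y), (16,X), (18,Y), (19,X), (21,X), (21,Y), (22,Y), (24,Y), (29,Y)
ranks: 5->1, 7->2, 10->3, 11->4, 14->5.5, 14->5.5, 16->7, 18->8, 19->9, 21->10.5, 21->10.5, 22->12, 24->13, 29->14
Step 2: Rank sum for X: R1 = 1 + 2 + 3 + 4 + 5.5 + 7 + 9 + 10.5 = 42.
Step 3: U_X = R1 - n1(n1+1)/2 = 42 - 8*9/2 = 42 - 36 = 6.
       U_Y = n1*n2 - U_X = 48 - 6 = 42.
Step 4: Ties are present, so use the tie-corrected normal approximation (with continuity correction) for the p-value.
Step 5: p-value = 0.023560; compare to alpha = 0.1. reject H0.

U_X = 6, p = 0.023560, reject H0 at alpha = 0.1.


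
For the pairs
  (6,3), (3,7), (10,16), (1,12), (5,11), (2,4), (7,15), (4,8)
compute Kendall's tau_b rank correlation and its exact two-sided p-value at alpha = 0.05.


Step 1: Enumerate the 28 unordered pairs (i,j) with i<j and classify each by sign(x_j-x_i) * sign(y_j-y_i).
  (1,2):dx=-3,dy=+4->D; (1,3):dx=+4,dy=+13->C; (1,4):dx=-5,dy=+9->D; (1,5):dx=-1,dy=+8->D
  (1,6):dx=-4,dy=+1->D; (1,7):dx=+1,dy=+12->C; (1,8):dx=-2,dy=+5->D; (2,3):dx=+7,dy=+9->C
  (2,4):dx=-2,dy=+5->D; (2,5):dx=+2,dy=+4->C; (2,6):dx=-1,dy=-3->C; (2,7):dx=+4,dy=+8->C
  (2,8):dx=+1,dy=+1->C; (3,4):dx=-9,dy=-4->C; (3,5):dx=-5,dy=-5->C; (3,6):dx=-8,dy=-12->C
  (3,7):dx=-3,dy=-1->C; (3,8):dx=-6,dy=-8->C; (4,5):dx=+4,dy=-1->D; (4,6):dx=+1,dy=-8->D
  (4,7):dx=+6,dy=+3->C; (4,8):dx=+3,dy=-4->D; (5,6):dx=-3,dy=-7->C; (5,7):dx=+2,dy=+4->C
  (5,8):dx=-1,dy=-3->C; (6,7):dx=+5,dy=+11->C; (6,8):dx=+2,dy=+4->C; (7,8):dx=-3,dy=-7->C
Step 2: C = 19, D = 9, total pairs = 28.
Step 3: tau = (C - D)/(n(n-1)/2) = (19 - 9)/28 = 0.357143.
Step 4: Exact two-sided p-value (enumerate n! = 40320 permutations of y under H0): p = 0.275099.
Step 5: alpha = 0.05. fail to reject H0.

tau_b = 0.3571 (C=19, D=9), p = 0.275099, fail to reject H0.


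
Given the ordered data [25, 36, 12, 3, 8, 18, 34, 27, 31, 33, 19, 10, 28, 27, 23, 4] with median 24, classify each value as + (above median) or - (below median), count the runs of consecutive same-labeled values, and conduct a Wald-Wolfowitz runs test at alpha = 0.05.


Step 1: Compute median = 24; label A = above, B = below.
Labels in order: AABBBBAAAABBAABB  (n_A = 8, n_B = 8)
Step 2: Count runs R = 6.
Step 3: Under H0 (random ordering), E[R] = 2*n_A*n_B/(n_A+n_B) + 1 = 2*8*8/16 + 1 = 9.0000.
        Var[R] = 2*n_A*n_B*(2*n_A*n_B - n_A - n_B) / ((n_A+n_B)^2 * (n_A+n_B-1)) = 14336/3840 = 3.7333.
        SD[R] = 1.9322.
Step 4: Continuity-corrected z = (R + 0.5 - E[R]) / SD[R] = (6 + 0.5 - 9.0000) / 1.9322 = -1.2939.
Step 5: Two-sided p-value via normal approximation = 2*(1 - Phi(|z|)) = 0.195709.
Step 6: alpha = 0.05. fail to reject H0.

R = 6, z = -1.2939, p = 0.195709, fail to reject H0.


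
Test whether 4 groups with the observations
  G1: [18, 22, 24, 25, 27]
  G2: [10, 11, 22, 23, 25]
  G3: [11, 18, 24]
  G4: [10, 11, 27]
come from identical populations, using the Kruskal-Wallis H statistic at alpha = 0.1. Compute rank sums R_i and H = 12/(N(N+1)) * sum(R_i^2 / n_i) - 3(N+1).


Step 1: Combine all N = 16 observations and assign midranks.
sorted (value, group, rank): (10,G2,1.5), (10,G4,1.5), (11,G2,4), (11,G3,4), (11,G4,4), (18,G1,6.5), (18,G3,6.5), (22,G1,8.5), (22,G2,8.5), (23,G2,10), (24,G1,11.5), (24,G3,11.5), (25,G1,13.5), (25,G2,13.5), (27,G1,15.5), (27,G4,15.5)
Step 2: Sum ranks within each group.
R_1 = 55.5 (n_1 = 5)
R_2 = 37.5 (n_2 = 5)
R_3 = 22 (n_3 = 3)
R_4 = 21 (n_4 = 3)
Step 3: H = 12/(N(N+1)) * sum(R_i^2/n_i) - 3(N+1)
     = 12/(16*17) * (55.5^2/5 + 37.5^2/5 + 22^2/3 + 21^2/3) - 3*17
     = 0.044118 * 1205.63 - 51
     = 2.189706.
Step 4: Ties present; correction factor C = 1 - 60/(16^3 - 16) = 0.985294. Corrected H = 2.189706 / 0.985294 = 2.222388.
Step 5: Under H0, H ~ chi^2(3); p-value = 0.527552.
Step 6: alpha = 0.1. fail to reject H0.

H = 2.2224, df = 3, p = 0.527552, fail to reject H0.


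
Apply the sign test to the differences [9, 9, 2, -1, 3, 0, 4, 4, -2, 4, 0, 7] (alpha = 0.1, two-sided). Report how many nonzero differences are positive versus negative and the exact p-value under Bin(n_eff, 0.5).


Step 1: Discard zero differences. Original n = 12; n_eff = number of nonzero differences = 10.
Nonzero differences (with sign): +9, +9, +2, -1, +3, +4, +4, -2, +4, +7
Step 2: Count signs: positive = 8, negative = 2.
Step 3: Under H0: P(positive) = 0.5, so the number of positives S ~ Bin(10, 0.5).
Step 4: Two-sided exact p-value = sum of Bin(10,0.5) probabilities at or below the observed probability = 0.109375.
Step 5: alpha = 0.1. fail to reject H0.

n_eff = 10, pos = 8, neg = 2, p = 0.109375, fail to reject H0.


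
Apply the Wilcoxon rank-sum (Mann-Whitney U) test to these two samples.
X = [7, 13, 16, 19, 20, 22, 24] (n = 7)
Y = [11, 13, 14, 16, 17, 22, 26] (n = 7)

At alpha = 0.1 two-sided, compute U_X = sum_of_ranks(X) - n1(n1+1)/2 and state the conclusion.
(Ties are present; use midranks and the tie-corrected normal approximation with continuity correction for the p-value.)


Step 1: Combine and sort all 14 observations; assign midranks.
sorted (value, group): (7,X), (11,Y), (13,X), (13,Y), (14,Y), (16,X), (16,Y), (17,Y), (19,X), (20,X), (22,X), (22,Y), (24,X), (26,Y)
ranks: 7->1, 11->2, 13->3.5, 13->3.5, 14->5, 16->6.5, 16->6.5, 17->8, 19->9, 20->10, 22->11.5, 22->11.5, 24->13, 26->14
Step 2: Rank sum for X: R1 = 1 + 3.5 + 6.5 + 9 + 10 + 11.5 + 13 = 54.5.
Step 3: U_X = R1 - n1(n1+1)/2 = 54.5 - 7*8/2 = 54.5 - 28 = 26.5.
       U_Y = n1*n2 - U_X = 49 - 26.5 = 22.5.
Step 4: Ties are present, so use the tie-corrected normal approximation (with continuity correction) for the p-value.
Step 5: p-value = 0.847509; compare to alpha = 0.1. fail to reject H0.

U_X = 26.5, p = 0.847509, fail to reject H0 at alpha = 0.1.


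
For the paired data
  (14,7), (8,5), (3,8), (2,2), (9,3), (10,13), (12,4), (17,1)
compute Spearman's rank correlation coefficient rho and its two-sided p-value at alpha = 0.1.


Step 1: Rank x and y separately (midranks; no ties here).
rank(x): 14->7, 8->3, 3->2, 2->1, 9->4, 10->5, 12->6, 17->8
rank(y): 7->6, 5->5, 8->7, 2->2, 3->3, 13->8, 4->4, 1->1
Step 2: d_i = R_x(i) - R_y(i); compute d_i^2.
  (7-6)^2=1, (3-5)^2=4, (2-7)^2=25, (1-2)^2=1, (4-3)^2=1, (5-8)^2=9, (6-4)^2=4, (8-1)^2=49
sum(d^2) = 94.
Step 3: rho = 1 - 6*94 / (8*(8^2 - 1)) = 1 - 564/504 = -0.119048.
Step 4: Under H0, t = rho * sqrt((n-2)/(1-rho^2)) = -0.2937 ~ t(6).
Step 5: Two-sided p-value from the t-distribution with 6 df = 0.778886.
Step 6: alpha = 0.1. fail to reject H0.

rho = -0.1190, p = 0.778886, fail to reject H0 at alpha = 0.1.


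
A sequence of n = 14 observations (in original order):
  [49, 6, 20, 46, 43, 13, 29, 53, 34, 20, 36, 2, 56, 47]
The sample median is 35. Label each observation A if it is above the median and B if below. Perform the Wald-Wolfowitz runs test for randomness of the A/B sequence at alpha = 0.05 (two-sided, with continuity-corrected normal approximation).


Step 1: Compute median = 35; label A = above, B = below.
Labels in order: ABBAABBABBABAA  (n_A = 7, n_B = 7)
Step 2: Count runs R = 9.
Step 3: Under H0 (random ordering), E[R] = 2*n_A*n_B/(n_A+n_B) + 1 = 2*7*7/14 + 1 = 8.0000.
        Var[R] = 2*n_A*n_B*(2*n_A*n_B - n_A - n_B) / ((n_A+n_B)^2 * (n_A+n_B-1)) = 8232/2548 = 3.2308.
        SD[R] = 1.7974.
Step 4: Continuity-corrected z = (R - 0.5 - E[R]) / SD[R] = (9 - 0.5 - 8.0000) / 1.7974 = 0.2782.
Step 5: Two-sided p-value via normal approximation = 2*(1 - Phi(|z|)) = 0.780879.
Step 6: alpha = 0.05. fail to reject H0.

R = 9, z = 0.2782, p = 0.780879, fail to reject H0.


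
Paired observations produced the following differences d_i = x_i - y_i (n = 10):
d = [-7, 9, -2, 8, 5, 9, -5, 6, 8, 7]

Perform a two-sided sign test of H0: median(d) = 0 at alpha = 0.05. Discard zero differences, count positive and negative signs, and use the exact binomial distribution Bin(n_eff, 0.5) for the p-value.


Step 1: Discard zero differences. Original n = 10; n_eff = number of nonzero differences = 10.
Nonzero differences (with sign): -7, +9, -2, +8, +5, +9, -5, +6, +8, +7
Step 2: Count signs: positive = 7, negative = 3.
Step 3: Under H0: P(positive) = 0.5, so the number of positives S ~ Bin(10, 0.5).
Step 4: Two-sided exact p-value = sum of Bin(10,0.5) probabilities at or below the observed probability = 0.343750.
Step 5: alpha = 0.05. fail to reject H0.

n_eff = 10, pos = 7, neg = 3, p = 0.343750, fail to reject H0.


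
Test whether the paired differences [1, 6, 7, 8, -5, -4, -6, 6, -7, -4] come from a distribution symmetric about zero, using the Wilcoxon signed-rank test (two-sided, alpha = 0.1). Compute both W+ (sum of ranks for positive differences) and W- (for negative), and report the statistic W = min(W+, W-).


Step 1: Drop any zero differences (none here) and take |d_i|.
|d| = [1, 6, 7, 8, 5, 4, 6, 6, 7, 4]
Step 2: Midrank |d_i| (ties get averaged ranks).
ranks: |1|->1, |6|->6, |7|->8.5, |8|->10, |5|->4, |4|->2.5, |6|->6, |6|->6, |7|->8.5, |4|->2.5
Step 3: Attach original signs; sum ranks with positive sign and with negative sign.
W+ = 1 + 6 + 8.5 + 10 + 6 = 31.5
W- = 4 + 2.5 + 6 + 8.5 + 2.5 = 23.5
(Check: W+ + W- = 55 should equal n(n+1)/2 = 55.)
Step 4: Test statistic W = min(W+, W-) = 23.5.
Step 5: Ties in |d|, so use the tie-corrected normal approximation.
        E[W] = n(n+1)/4 = 10*11/4 = 27.5.
        Tie groups: |d|=4 (t=2), |d|=6 (t=3), |d|=7 (t=2); sum(t^3 - t) = 36.
        Var[W] = n(n+1)(2n+1)/24 - sum(t^3-t)/48 = 2310/24 - 36/48 = 95.5.
        z = (W - E[W]) / sqrt(Var[W]) = (23.5 - 27.5) / 9.7724 = -0.4093.
        Two-sided p = 2*Phi(z) = 0.682308.
Step 6: alpha = 0.1. fail to reject H0.

W+ = 31.5, W- = 23.5, W = min = 23.5, p = 0.682308, fail to reject H0.


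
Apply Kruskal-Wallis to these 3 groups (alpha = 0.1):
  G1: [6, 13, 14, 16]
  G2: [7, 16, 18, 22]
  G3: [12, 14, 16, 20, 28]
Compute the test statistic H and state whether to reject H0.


Step 1: Combine all N = 13 observations and assign midranks.
sorted (value, group, rank): (6,G1,1), (7,G2,2), (12,G3,3), (13,G1,4), (14,G1,5.5), (14,G3,5.5), (16,G1,8), (16,G2,8), (16,G3,8), (18,G2,10), (20,G3,11), (22,G2,12), (28,G3,13)
Step 2: Sum ranks within each group.
R_1 = 18.5 (n_1 = 4)
R_2 = 32 (n_2 = 4)
R_3 = 40.5 (n_3 = 5)
Step 3: H = 12/(N(N+1)) * sum(R_i^2/n_i) - 3(N+1)
     = 12/(13*14) * (18.5^2/4 + 32^2/4 + 40.5^2/5) - 3*14
     = 0.065934 * 669.612 - 42
     = 2.150275.
Step 4: Ties present; correction factor C = 1 - 30/(13^3 - 13) = 0.986264. Corrected H = 2.150275 / 0.986264 = 2.180223.
Step 5: Under H0, H ~ chi^2(2); p-value = 0.336179.
Step 6: alpha = 0.1. fail to reject H0.

H = 2.1802, df = 2, p = 0.336179, fail to reject H0.


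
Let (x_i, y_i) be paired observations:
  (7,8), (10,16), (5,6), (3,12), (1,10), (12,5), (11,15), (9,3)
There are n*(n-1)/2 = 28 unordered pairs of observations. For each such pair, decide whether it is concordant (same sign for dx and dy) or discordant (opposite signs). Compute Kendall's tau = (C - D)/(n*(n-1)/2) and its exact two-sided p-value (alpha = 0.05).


Step 1: Enumerate the 28 unordered pairs (i,j) with i<j and classify each by sign(x_j-x_i) * sign(y_j-y_i).
  (1,2):dx=+3,dy=+8->C; (1,3):dx=-2,dy=-2->C; (1,4):dx=-4,dy=+4->D; (1,5):dx=-6,dy=+2->D
  (1,6):dx=+5,dy=-3->D; (1,7):dx=+4,dy=+7->C; (1,8):dx=+2,dy=-5->D; (2,3):dx=-5,dy=-10->C
  (2,4):dx=-7,dy=-4->C; (2,5):dx=-9,dy=-6->C; (2,6):dx=+2,dy=-11->D; (2,7):dx=+1,dy=-1->D
  (2,8):dx=-1,dy=-13->C; (3,4):dx=-2,dy=+6->D; (3,5):dx=-4,dy=+4->D; (3,6):dx=+7,dy=-1->D
  (3,7):dx=+6,dy=+9->C; (3,8):dx=+4,dy=-3->D; (4,5):dx=-2,dy=-2->C; (4,6):dx=+9,dy=-7->D
  (4,7):dx=+8,dy=+3->C; (4,8):dx=+6,dy=-9->D; (5,6):dx=+11,dy=-5->D; (5,7):dx=+10,dy=+5->C
  (5,8):dx=+8,dy=-7->D; (6,7):dx=-1,dy=+10->D; (6,8):dx=-3,dy=-2->C; (7,8):dx=-2,dy=-12->C
Step 2: C = 13, D = 15, total pairs = 28.
Step 3: tau = (C - D)/(n(n-1)/2) = (13 - 15)/28 = -0.071429.
Step 4: Exact two-sided p-value (enumerate n! = 40320 permutations of y under H0): p = 0.904861.
Step 5: alpha = 0.05. fail to reject H0.

tau_b = -0.0714 (C=13, D=15), p = 0.904861, fail to reject H0.
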